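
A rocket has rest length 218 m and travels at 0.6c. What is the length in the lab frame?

Proper length L₀ = 218 m
γ = 1/√(1 - 0.6²) = 1.250
L = L₀/γ = 218/1.250 = 174.4 m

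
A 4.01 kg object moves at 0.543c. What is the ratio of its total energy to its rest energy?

E = γmc², E₀ = mc²
E/E₀ = γ = 1/√(1 - 0.543²) = 1.191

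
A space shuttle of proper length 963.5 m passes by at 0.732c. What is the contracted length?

Proper length L₀ = 963.5 m
γ = 1/√(1 - 0.732²) = 1.4678
L = L₀/γ = 963.5/1.4678 = 656.4 m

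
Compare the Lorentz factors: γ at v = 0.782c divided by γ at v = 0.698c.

γ₁ = 1/√(1 - 0.782²) = 1.604
γ₂ = 1/√(1 - 0.698²) = 1.396
γ₁/γ₂ = 1.604/1.396 = 1.149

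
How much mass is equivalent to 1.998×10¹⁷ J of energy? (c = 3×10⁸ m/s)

From E = mc², we get m = E/c²
c² = (3×10⁸)² = 9×10¹⁶ m²/s²
m = 1.998×10¹⁷ / 9×10¹⁶ = 2.220 kg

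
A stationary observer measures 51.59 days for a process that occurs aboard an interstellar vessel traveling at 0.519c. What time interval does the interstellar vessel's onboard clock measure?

Dilated time Δt = 51.59 days
γ = 1/√(1 - 0.519²) = 1.1699
Δt₀ = Δt/γ = 51.59/1.1699 = 44.10 days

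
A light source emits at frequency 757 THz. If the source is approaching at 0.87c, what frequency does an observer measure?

β = v/c = 0.87
(1+β)/(1-β) = 1.87/0.13 = 14.385
Doppler factor = √(14.385) = 3.793
f_obs = 757 × 3.793 = 2871 THz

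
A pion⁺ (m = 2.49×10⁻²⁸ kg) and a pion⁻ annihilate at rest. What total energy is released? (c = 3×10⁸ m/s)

Both particles have the same rest mass, so total mass = 2m
E = 2m·c² = 2 × 2.49×10⁻²⁸ × (3×10⁸)²
= 2 × 2.49×10⁻²⁸ × 9×10¹⁶
= 4.482×10⁻¹¹ J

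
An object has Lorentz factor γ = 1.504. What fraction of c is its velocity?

From γ = 1/√(1 - v²/c²):
1/γ² = 1/1.504² = 0.4421
v²/c² = 1 - 0.4421 = 0.5579
v/c = √(0.5579) = 0.7469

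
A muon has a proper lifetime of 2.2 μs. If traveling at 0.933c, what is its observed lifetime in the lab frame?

Proper lifetime τ₀ = 2.2 μs
γ = 1/√(1 - 0.933²) = 2.7787
τ = γτ₀ = 2.7787 × 2.2 μs = 6.113 μs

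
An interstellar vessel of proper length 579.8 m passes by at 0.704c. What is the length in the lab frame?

Proper length L₀ = 579.8 m
γ = 1/√(1 - 0.704²) = 1.408
L = L₀/γ = 579.8/1.408 = 411.8 m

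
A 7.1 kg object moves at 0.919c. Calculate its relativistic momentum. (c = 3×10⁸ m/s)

γ = 1/√(1 - 0.919²) = 2.5364
v = 0.919 × 3×10⁸ = 2.757×10⁸ m/s
p = γmv = 2.5364 × 7.1 × 2.757×10⁸ = 4.965×10⁹ kg·m/s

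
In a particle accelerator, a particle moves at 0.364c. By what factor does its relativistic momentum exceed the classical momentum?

p_rel = γmv, p_class = mv
Ratio = γ = 1/√(1 - 0.364²)
= 1/√(0.867504) = 1.074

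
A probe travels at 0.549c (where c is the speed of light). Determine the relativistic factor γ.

v/c = 0.549, so (v/c)² = 0.301401
1 - (v/c)² = 0.698599
γ = 1/√(0.698599) = 1.196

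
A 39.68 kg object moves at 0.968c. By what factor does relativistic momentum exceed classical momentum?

p_rel = γmv, p_class = mv
Ratio = γ = 1/√(1 - 0.968²) = 3.985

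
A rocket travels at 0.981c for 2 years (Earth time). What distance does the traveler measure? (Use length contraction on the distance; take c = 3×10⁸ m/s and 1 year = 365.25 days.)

Earth distance: d = v × t = 0.981c × 2 yr = 1.8575×10¹⁶ m
γ = 5.1544
d' = d/γ = 1.8575×10¹⁶/5.1544 = 3.604×10¹⁵ m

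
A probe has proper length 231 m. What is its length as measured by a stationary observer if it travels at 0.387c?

Proper length L₀ = 231 m
γ = 1/√(1 - 0.387²) = 1.0845
L = L₀/γ = 231/1.0845 = 213.0 m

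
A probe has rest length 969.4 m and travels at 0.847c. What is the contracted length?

Proper length L₀ = 969.4 m
γ = 1/√(1 - 0.847²) = 1.8811
L = L₀/γ = 969.4/1.8811 = 515.3 m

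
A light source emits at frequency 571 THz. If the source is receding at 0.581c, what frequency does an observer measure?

β = v/c = 0.581
(1-β)/(1+β) = 0.419/1.581 = 0.2650
Doppler factor = √(0.2650) = 0.5148
f_obs = 571 × 0.5148 = 294.0 THz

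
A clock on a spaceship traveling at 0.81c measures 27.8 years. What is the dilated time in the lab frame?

Proper time Δt₀ = 27.8 years
γ = 1/√(1 - 0.81²) = 1.70523
Δt = γΔt₀ = 1.70523 × 27.8 = 47.41 years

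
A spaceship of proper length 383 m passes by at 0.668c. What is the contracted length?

Proper length L₀ = 383 m
γ = 1/√(1 - 0.668²) = 1.344
L = L₀/γ = 383/1.344 = 285.0 m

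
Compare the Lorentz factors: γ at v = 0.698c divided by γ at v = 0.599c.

γ₁ = 1/√(1 - 0.698²) = 1.396
γ₂ = 1/√(1 - 0.599²) = 1.249
γ₁/γ₂ = 1.396/1.249 = 1.118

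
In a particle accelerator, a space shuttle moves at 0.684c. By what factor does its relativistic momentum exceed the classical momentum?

p_rel = γmv, p_class = mv
Ratio = γ = 1/√(1 - 0.684²)
= 1/√(0.532144) = 1.371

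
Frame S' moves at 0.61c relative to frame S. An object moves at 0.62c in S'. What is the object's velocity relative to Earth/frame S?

u = (u' + v)/(1 + u'v/c²)
Numerator: 0.62 + 0.61 = 1.23
Denominator: 1 + 0.3782 = 1.3782
u = 1.23/1.3782 = 0.8925c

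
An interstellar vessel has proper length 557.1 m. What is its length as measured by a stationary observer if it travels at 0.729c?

Proper length L₀ = 557.1 m
γ = 1/√(1 - 0.729²) = 1.461
L = L₀/γ = 557.1/1.461 = 381.3 m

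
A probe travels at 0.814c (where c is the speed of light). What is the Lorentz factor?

v/c = 0.814, so (v/c)² = 0.662596
1 - (v/c)² = 0.337404
γ = 1/√(0.337404) = 1.722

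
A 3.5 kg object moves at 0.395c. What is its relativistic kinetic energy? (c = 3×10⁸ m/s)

γ = 1/√(1 - 0.395²) = 1.08852
γ - 1 = 0.08852
KE = (γ-1)mc² = 0.08852 × 3.5 × (3×10⁸)² = 2.788×10¹⁶ J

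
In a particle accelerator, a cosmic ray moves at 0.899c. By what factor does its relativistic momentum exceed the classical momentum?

p_rel = γmv, p_class = mv
Ratio = γ = 1/√(1 - 0.899²)
= 1/√(0.191799) = 2.283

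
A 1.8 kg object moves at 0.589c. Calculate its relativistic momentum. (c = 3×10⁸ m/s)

γ = 1/√(1 - 0.589²) = 1.2374
v = 0.589 × 3×10⁸ = 1.767×10⁸ m/s
p = γmv = 1.2374 × 1.8 × 1.767×10⁸ = 3.936×10⁸ kg·m/s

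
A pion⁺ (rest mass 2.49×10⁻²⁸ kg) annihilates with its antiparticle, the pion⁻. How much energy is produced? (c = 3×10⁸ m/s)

Both particles have the same rest mass, so total mass = 2m
E = 2m·c² = 2 × 2.49×10⁻²⁸ × (3×10⁸)²
= 2 × 2.49×10⁻²⁸ × 9×10¹⁶
= 4.482×10⁻¹¹ J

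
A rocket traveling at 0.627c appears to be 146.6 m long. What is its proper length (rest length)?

Contracted length L = 146.6 m
γ = 1/√(1 - 0.627²) = 1.284
L₀ = γL = 1.284 × 146.6 = 188.2 m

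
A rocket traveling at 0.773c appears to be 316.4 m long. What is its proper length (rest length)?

Contracted length L = 316.4 m
γ = 1/√(1 - 0.773²) = 1.5763
L₀ = γL = 1.5763 × 316.4 = 498.7 m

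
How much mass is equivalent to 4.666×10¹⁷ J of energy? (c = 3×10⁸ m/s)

From E = mc², we get m = E/c²
c² = (3×10⁸)² = 9×10¹⁶ m²/s²
m = 4.666×10¹⁷ / 9×10¹⁶ = 5.184 kg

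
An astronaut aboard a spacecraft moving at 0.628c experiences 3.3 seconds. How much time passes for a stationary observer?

Proper time Δt₀ = 3.3 seconds
γ = 1/√(1 - 0.628²) = 1.28499
Δt = γΔt₀ = 1.28499 × 3.3 = 4.240 seconds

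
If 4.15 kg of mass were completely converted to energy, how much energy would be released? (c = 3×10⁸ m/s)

Using E = mc²:
c² = (3×10⁸)² = 9×10¹⁶ m²/s²
E = 4.15 × 9×10¹⁶ = 3.735×10¹⁷ J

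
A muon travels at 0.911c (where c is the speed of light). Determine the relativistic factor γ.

v/c = 0.911, so (v/c)² = 0.829921
1 - (v/c)² = 0.170079
γ = 1/√(0.170079) = 2.425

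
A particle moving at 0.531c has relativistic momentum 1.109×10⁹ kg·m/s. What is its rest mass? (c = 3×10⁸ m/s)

γ = 1/√(1 - 0.531²) = 1.1801
v = 0.531 × 3×10⁸ = 1.593×10⁸ m/s
m = p/(γv) = 1.109×10⁹/(1.1801 × 1.593×10⁸) = 5.899 kg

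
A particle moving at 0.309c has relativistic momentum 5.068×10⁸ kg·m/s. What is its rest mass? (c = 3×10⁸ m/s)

γ = 1/√(1 - 0.309²) = 1.05146
v = 0.309 × 3×10⁸ = 9.270×10⁷ m/s
m = p/(γv) = 5.068×10⁸/(1.05146 × 9.270×10⁷) = 5.200 kg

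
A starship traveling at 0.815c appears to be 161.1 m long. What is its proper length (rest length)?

Contracted length L = 161.1 m
γ = 1/√(1 - 0.815²) = 1.7257
L₀ = γL = 1.7257 × 161.1 = 278.0 m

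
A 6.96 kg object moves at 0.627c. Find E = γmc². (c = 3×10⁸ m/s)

γ = 1/√(1 - 0.627²) = 1.2837
mc² = 6.96 × (3×10⁸)² = 6.264×10¹⁷ J
E = γmc² = 1.2837 × 6.264×10¹⁷ = 8.041×10¹⁷ J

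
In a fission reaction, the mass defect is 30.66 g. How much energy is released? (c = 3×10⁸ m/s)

Convert mass defect: Δm = 30.66 g = 0.03066 kg
E = Δm·c² = 0.03066 × (3×10⁸)²
= 0.03066 × 9×10¹⁶ = 2.759×10¹⁵ J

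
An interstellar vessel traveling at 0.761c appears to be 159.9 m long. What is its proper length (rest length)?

Contracted length L = 159.9 m
γ = 1/√(1 - 0.761²) = 1.5414
L₀ = γL = 1.5414 × 159.9 = 246.5 m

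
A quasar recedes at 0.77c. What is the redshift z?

β = 0.77
(1+β)/(1-β) = 1.77/0.23 = 7.696
√(7.696) = 2.774
z = 2.774 - 1 = 1.774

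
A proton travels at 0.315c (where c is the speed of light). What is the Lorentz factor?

v/c = 0.315, so (v/c)² = 0.099225
1 - (v/c)² = 0.900775
γ = 1/√(0.900775) = 1.054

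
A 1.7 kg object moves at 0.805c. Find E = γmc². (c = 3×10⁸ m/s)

γ = 1/√(1 - 0.805²) = 1.6856
mc² = 1.7 × (3×10⁸)² = 1.530×10¹⁷ J
E = γmc² = 1.6856 × 1.530×10¹⁷ = 2.579×10¹⁷ J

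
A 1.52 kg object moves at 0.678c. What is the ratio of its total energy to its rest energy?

E = γmc², E₀ = mc²
E/E₀ = γ = 1/√(1 - 0.678²) = 1.360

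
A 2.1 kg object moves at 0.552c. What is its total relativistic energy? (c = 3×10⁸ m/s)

γ = 1/√(1 - 0.552²) = 1.1993
mc² = 2.1 × (3×10⁸)² = 1.890×10¹⁷ J
E = γmc² = 1.1993 × 1.890×10¹⁷ = 2.267×10¹⁷ J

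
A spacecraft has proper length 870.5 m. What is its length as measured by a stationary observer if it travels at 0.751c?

Proper length L₀ = 870.5 m
γ = 1/√(1 - 0.751²) = 1.5145
L = L₀/γ = 870.5/1.5145 = 574.8 m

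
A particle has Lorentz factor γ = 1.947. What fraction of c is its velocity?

From γ = 1/√(1 - v²/c²):
1/γ² = 1/1.947² = 0.2638
v²/c² = 1 - 0.2638 = 0.7362
v/c = √(0.7362) = 0.8580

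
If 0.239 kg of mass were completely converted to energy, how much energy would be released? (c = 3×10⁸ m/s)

Using E = mc²:
c² = (3×10⁸)² = 9×10¹⁶ m²/s²
E = 0.239 × 9×10¹⁶ = 2.151×10¹⁶ J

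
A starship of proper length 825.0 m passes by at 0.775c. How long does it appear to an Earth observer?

Proper length L₀ = 825.0 m
γ = 1/√(1 - 0.775²) = 1.5824
L = L₀/γ = 825.0/1.5824 = 521.4 m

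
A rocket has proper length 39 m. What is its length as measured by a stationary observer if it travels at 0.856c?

Proper length L₀ = 39 m
γ = 1/√(1 - 0.856²) = 1.9343
L = L₀/γ = 39/1.9343 = 20.16 m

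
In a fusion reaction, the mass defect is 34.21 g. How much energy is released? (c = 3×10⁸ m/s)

Convert mass defect: Δm = 34.21 g = 0.03421 kg
E = Δm·c² = 0.03421 × (3×10⁸)²
= 0.03421 × 9×10¹⁶ = 3.079×10¹⁵ J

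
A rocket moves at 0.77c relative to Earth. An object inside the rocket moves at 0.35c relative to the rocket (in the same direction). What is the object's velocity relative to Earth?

u = (u' + v)/(1 + u'v/c²)
Numerator: 0.35 + 0.77 = 1.12
Denominator: 1 + 0.2695 = 1.2695
u = 1.12/1.2695 = 0.8822c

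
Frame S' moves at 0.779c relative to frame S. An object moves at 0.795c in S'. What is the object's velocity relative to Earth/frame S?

u = (u' + v)/(1 + u'v/c²)
Numerator: 0.795 + 0.779 = 1.574
Denominator: 1 + 0.619305 = 1.619305
u = 1.574/1.619305 = 0.9720c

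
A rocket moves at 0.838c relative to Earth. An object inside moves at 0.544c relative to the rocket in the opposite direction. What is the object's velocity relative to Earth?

Object's velocity in rocket frame is u' = -0.544c
u = (u' + v)/(1 + u'v/c²) = (v - 0.544)/(1 - 0.544·v/c²)
Numerator: 0.838 - 0.544 = 0.294
Denominator: 1 - 0.455872 = 0.544128
u = 0.294/0.544128 = 0.5403c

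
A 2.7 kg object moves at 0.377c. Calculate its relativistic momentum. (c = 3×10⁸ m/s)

γ = 1/√(1 - 0.377²) = 1.0797
v = 0.377 × 3×10⁸ = 1.131×10⁸ m/s
p = γmv = 1.0797 × 2.7 × 1.131×10⁸ = 3.297×10⁸ kg·m/s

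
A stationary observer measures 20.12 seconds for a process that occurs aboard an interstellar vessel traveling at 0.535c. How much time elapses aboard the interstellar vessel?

Dilated time Δt = 20.12 seconds
γ = 1/√(1 - 0.535²) = 1.1836
Δt₀ = Δt/γ = 20.12/1.1836 = 17.00 seconds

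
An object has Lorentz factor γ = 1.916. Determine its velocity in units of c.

From γ = 1/√(1 - v²/c²):
1/γ² = 1/1.916² = 0.2724
v²/c² = 1 - 0.2724 = 0.7276
v/c = √(0.7276) = 0.8530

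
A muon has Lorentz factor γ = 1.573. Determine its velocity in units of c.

From γ = 1/√(1 - v²/c²):
1/γ² = 1/1.573² = 0.4041
v²/c² = 1 - 0.4041 = 0.5959
v/c = √(0.5959) = 0.7719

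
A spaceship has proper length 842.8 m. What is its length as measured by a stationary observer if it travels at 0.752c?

Proper length L₀ = 842.8 m
γ = 1/√(1 - 0.752²) = 1.5171
L = L₀/γ = 842.8/1.5171 = 555.5 m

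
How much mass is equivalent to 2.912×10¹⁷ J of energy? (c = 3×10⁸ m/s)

From E = mc², we get m = E/c²
c² = (3×10⁸)² = 9×10¹⁶ m²/s²
m = 2.912×10¹⁷ / 9×10¹⁶ = 3.236 kg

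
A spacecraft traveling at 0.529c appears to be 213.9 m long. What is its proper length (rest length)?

Contracted length L = 213.9 m
γ = 1/√(1 - 0.529²) = 1.1784
L₀ = γL = 1.1784 × 213.9 = 252.1 m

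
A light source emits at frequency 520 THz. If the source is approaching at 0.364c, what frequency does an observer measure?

β = v/c = 0.364
(1+β)/(1-β) = 1.364/0.636 = 2.1447
Doppler factor = √(2.1447) = 1.4645
f_obs = 520 × 1.4645 = 761.5 THz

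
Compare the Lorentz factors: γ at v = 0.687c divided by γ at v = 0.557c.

γ₁ = 1/√(1 - 0.687²) = 1.376
γ₂ = 1/√(1 - 0.557²) = 1.204
γ₁/γ₂ = 1.376/1.204 = 1.143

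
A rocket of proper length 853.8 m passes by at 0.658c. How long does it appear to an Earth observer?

Proper length L₀ = 853.8 m
γ = 1/√(1 - 0.658²) = 1.328
L = L₀/γ = 853.8/1.328 = 642.9 m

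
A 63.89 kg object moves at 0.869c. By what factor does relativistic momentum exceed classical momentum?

p_rel = γmv, p_class = mv
Ratio = γ = 1/√(1 - 0.869²) = 2.021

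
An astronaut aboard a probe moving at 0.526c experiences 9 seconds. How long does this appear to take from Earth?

Proper time Δt₀ = 9 seconds
γ = 1/√(1 - 0.526²) = 1.176
Δt = γΔt₀ = 1.176 × 9 = 10.58 seconds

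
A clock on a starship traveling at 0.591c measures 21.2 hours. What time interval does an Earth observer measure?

Proper time Δt₀ = 21.2 hours
γ = 1/√(1 - 0.591²) = 1.2397
Δt = γΔt₀ = 1.2397 × 21.2 = 26.28 hours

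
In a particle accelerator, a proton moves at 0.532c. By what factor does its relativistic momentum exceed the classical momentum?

p_rel = γmv, p_class = mv
Ratio = γ = 1/√(1 - 0.532²)
= 1/√(0.716976) = 1.181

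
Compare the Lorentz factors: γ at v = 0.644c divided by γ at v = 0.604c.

γ₁ = 1/√(1 - 0.644²) = 1.3071
γ₂ = 1/√(1 - 0.604²) = 1.2547
γ₁/γ₂ = 1.3071/1.2547 = 1.042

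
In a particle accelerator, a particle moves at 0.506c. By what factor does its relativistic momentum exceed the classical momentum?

p_rel = γmv, p_class = mv
Ratio = γ = 1/√(1 - 0.506²)
= 1/√(0.743964) = 1.159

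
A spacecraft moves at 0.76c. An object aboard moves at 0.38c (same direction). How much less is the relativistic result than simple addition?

Classical: u' + v = 0.38 + 0.76 = 1.14c
Relativistic: u = (0.38 + 0.76)/(1 + 0.2888) = 1.14/1.2888 = 0.8845c
Difference: 1.14 - 0.8845 = 0.2555c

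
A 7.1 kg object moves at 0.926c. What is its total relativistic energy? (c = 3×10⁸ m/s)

γ = 1/√(1 - 0.926²) = 2.649
mc² = 7.1 × (3×10⁸)² = 6.390×10¹⁷ J
E = γmc² = 2.649 × 6.390×10¹⁷ = 1.693×10¹⁸ J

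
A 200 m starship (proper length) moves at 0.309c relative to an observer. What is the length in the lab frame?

Proper length L₀ = 200 m
γ = 1/√(1 - 0.309²) = 1.0515
L = L₀/γ = 200/1.0515 = 190.2 m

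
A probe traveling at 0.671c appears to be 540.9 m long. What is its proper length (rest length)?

Contracted length L = 540.9 m
γ = 1/√(1 - 0.671²) = 1.3487
L₀ = γL = 1.3487 × 540.9 = 729.5 m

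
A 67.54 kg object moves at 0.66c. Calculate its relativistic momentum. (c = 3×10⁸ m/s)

γ = 1/√(1 - 0.66²) = 1.331
v = 0.66 × 3×10⁸ = 1.980×10⁸ m/s
p = γmv = 1.331 × 67.54 × 1.980×10⁸ = 1.780×10¹⁰ kg·m/s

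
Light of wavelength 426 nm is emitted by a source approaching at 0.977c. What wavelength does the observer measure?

β = 0.977
Wavelength Doppler factor = √(0.023/1.977) = √(0.011634) = 0.10786
λ_obs = 426 × 0.10786 = 45.95 nm (blueshift)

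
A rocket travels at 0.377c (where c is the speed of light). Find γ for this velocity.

v/c = 0.377, so (v/c)² = 0.142129
1 - (v/c)² = 0.857871
γ = 1/√(0.857871) = 1.080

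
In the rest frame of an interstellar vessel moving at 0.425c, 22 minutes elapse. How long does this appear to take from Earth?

Proper time Δt₀ = 22 minutes
γ = 1/√(1 - 0.425²) = 1.1047
Δt = γΔt₀ = 1.1047 × 22 = 24.30 minutes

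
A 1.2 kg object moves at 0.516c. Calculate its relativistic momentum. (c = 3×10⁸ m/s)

γ = 1/√(1 - 0.516²) = 1.1674
v = 0.516 × 3×10⁸ = 1.548×10⁸ m/s
p = γmv = 1.1674 × 1.2 × 1.548×10⁸ = 2.169×10⁸ kg·m/s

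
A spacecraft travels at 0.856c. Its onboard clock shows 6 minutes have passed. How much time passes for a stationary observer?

Proper time Δt₀ = 6 minutes
γ = 1/√(1 - 0.856²) = 1.9343
Δt = γΔt₀ = 1.9343 × 6 = 11.61 minutes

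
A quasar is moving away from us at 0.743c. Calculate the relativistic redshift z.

β = 0.743
(1+β)/(1-β) = 1.743/0.257 = 6.782
√(6.782) = 2.604
z = 2.604 - 1 = 1.604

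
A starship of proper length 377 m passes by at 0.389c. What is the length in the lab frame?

Proper length L₀ = 377 m
γ = 1/√(1 - 0.389²) = 1.0855
L = L₀/γ = 377/1.0855 = 347.3 m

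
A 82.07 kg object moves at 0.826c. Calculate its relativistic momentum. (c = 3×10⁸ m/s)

γ = 1/√(1 - 0.826²) = 1.774
v = 0.826 × 3×10⁸ = 2.478×10⁸ m/s
p = γmv = 1.774 × 82.07 × 2.478×10⁸ = 3.608×10¹⁰ kg·m/s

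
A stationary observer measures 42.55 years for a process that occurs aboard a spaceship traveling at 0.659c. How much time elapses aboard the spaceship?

Dilated time Δt = 42.55 years
γ = 1/√(1 - 0.659²) = 1.3295
Δt₀ = Δt/γ = 42.55/1.3295 = 32.00 years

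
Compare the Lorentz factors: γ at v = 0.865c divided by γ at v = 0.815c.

γ₁ = 1/√(1 - 0.865²) = 1.993
γ₂ = 1/√(1 - 0.815²) = 1.726
γ₁/γ₂ = 1.993/1.726 = 1.155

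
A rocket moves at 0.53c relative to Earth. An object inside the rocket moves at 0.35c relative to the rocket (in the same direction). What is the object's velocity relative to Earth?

u = (u' + v)/(1 + u'v/c²)
Numerator: 0.35 + 0.53 = 0.88
Denominator: 1 + 0.1855 = 1.1855
u = 0.88/1.1855 = 0.7423c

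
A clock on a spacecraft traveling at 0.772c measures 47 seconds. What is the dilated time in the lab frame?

Proper time Δt₀ = 47 seconds
γ = 1/√(1 - 0.772²) = 1.57326
Δt = γΔt₀ = 1.57326 × 47 = 73.94 seconds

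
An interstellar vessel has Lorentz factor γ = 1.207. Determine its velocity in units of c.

From γ = 1/√(1 - v²/c²):
1/γ² = 1/1.207² = 0.6864
v²/c² = 1 - 0.6864 = 0.3136
v/c = √(0.3136) = 0.5600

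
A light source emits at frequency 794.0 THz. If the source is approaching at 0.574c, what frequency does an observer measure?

β = v/c = 0.574
(1+β)/(1-β) = 1.574/0.426 = 3.695
Doppler factor = √(3.695) = 1.922
f_obs = 794.0 × 1.922 = 1526 THz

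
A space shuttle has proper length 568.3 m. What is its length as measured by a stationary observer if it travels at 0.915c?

Proper length L₀ = 568.3 m
γ = 1/√(1 - 0.915²) = 2.4786
L = L₀/γ = 568.3/2.4786 = 229.3 m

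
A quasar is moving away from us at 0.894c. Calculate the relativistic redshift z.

β = 0.894
(1+β)/(1-β) = 1.894/0.106 = 17.87
√(17.87) = 4.227
z = 4.227 - 1 = 3.227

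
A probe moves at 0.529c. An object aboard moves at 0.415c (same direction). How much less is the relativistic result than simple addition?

Classical: u' + v = 0.415 + 0.529 = 0.944c
Relativistic: u = (0.415 + 0.529)/(1 + 0.219535) = 0.944/1.219535 = 0.7741c
Difference: 0.944 - 0.7741 = 0.1699c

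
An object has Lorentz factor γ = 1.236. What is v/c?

From γ = 1/√(1 - v²/c²):
1/γ² = 1/1.236² = 0.6546
v²/c² = 1 - 0.6546 = 0.3454
v/c = √(0.3454) = 0.5877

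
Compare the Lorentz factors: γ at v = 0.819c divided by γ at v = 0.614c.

γ₁ = 1/√(1 - 0.819²) = 1.743
γ₂ = 1/√(1 - 0.614²) = 1.267
γ₁/γ₂ = 1.743/1.267 = 1.376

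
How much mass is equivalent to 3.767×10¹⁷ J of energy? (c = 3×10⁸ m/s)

From E = mc², we get m = E/c²
c² = (3×10⁸)² = 9×10¹⁶ m²/s²
m = 3.767×10¹⁷ / 9×10¹⁶ = 4.186 kg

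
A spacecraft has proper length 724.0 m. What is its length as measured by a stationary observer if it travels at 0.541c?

Proper length L₀ = 724.0 m
γ = 1/√(1 - 0.541²) = 1.189
L = L₀/γ = 724.0/1.189 = 608.9 m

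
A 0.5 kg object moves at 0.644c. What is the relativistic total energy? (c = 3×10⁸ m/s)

γ = 1/√(1 - 0.644²) = 1.307
mc² = 0.5 × (3×10⁸)² = 4.500×10¹⁶ J
E = γmc² = 1.307 × 4.500×10¹⁶ = 5.882×10¹⁶ J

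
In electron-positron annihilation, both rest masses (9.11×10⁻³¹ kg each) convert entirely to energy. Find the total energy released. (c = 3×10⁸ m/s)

Both particles have the same rest mass, so total mass = 2m
E = 2m·c² = 2 × 9.11×10⁻³¹ × (3×10⁸)²
= 2 × 9.11×10⁻³¹ × 9×10¹⁶
= 1.640×10⁻¹³ J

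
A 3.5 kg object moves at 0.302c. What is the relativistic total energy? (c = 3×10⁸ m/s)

γ = 1/√(1 - 0.302²) = 1.049
mc² = 3.5 × (3×10⁸)² = 3.150×10¹⁷ J
E = γmc² = 1.049 × 3.150×10¹⁷ = 3.304×10¹⁷ J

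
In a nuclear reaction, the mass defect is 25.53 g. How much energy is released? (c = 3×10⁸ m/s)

Convert mass defect: Δm = 25.53 g = 0.02553 kg
E = Δm·c² = 0.02553 × (3×10⁸)²
= 0.02553 × 9×10¹⁶ = 2.298×10¹⁵ J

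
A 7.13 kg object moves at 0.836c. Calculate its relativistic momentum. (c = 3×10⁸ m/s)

γ = 1/√(1 - 0.836²) = 1.8224
v = 0.836 × 3×10⁸ = 2.508×10⁸ m/s
p = γmv = 1.8224 × 7.13 × 2.508×10⁸ = 3.259×10⁹ kg·m/s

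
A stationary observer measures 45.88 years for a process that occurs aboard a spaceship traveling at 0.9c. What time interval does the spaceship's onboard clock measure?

Dilated time Δt = 45.88 years
γ = 1/√(1 - 0.9²) = 2.294
Δt₀ = Δt/γ = 45.88/2.294 = 20.00 years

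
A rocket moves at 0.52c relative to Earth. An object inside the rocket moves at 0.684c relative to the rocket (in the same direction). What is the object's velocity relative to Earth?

u = (u' + v)/(1 + u'v/c²)
Numerator: 0.684 + 0.52 = 1.204
Denominator: 1 + 0.35568 = 1.35568
u = 1.204/1.35568 = 0.8881c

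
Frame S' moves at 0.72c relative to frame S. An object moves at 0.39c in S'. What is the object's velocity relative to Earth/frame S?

u = (u' + v)/(1 + u'v/c²)
Numerator: 0.39 + 0.72 = 1.11
Denominator: 1 + 0.2808 = 1.2808
u = 1.11/1.2808 = 0.8666c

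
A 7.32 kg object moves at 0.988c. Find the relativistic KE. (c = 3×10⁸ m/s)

γ = 1/√(1 - 0.988²) = 6.4744
γ - 1 = 5.4744
KE = (γ-1)mc² = 5.4744 × 7.32 × (3×10⁸)² = 3.607×10¹⁸ J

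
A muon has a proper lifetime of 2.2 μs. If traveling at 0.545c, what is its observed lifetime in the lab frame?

Proper lifetime τ₀ = 2.2 μs
γ = 1/√(1 - 0.545²) = 1.1927
τ = γτ₀ = 1.1927 × 2.2 μs = 2.624 μs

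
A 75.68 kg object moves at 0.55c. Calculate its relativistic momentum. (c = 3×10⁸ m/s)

γ = 1/√(1 - 0.55²) = 1.197
v = 0.55 × 3×10⁸ = 1.650×10⁸ m/s
p = γmv = 1.197 × 75.68 × 1.650×10⁸ = 1.495×10¹⁰ kg·m/s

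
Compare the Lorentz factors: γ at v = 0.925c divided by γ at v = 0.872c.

γ₁ = 1/√(1 - 0.925²) = 2.632
γ₂ = 1/√(1 - 0.872²) = 2.043
γ₁/γ₂ = 2.632/2.043 = 1.288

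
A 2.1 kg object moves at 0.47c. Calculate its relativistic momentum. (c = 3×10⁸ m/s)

γ = 1/√(1 - 0.47²) = 1.133
v = 0.47 × 3×10⁸ = 1.410×10⁸ m/s
p = γmv = 1.133 × 2.1 × 1.410×10⁸ = 3.355×10⁸ kg·m/s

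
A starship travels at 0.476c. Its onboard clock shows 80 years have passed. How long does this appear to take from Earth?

Proper time Δt₀ = 80 years
γ = 1/√(1 - 0.476²) = 1.1371
Δt = γΔt₀ = 1.1371 × 80 = 90.97 years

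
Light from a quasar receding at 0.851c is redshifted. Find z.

β = 0.851
(1+β)/(1-β) = 1.851/0.149 = 12.423
√(12.423) = 3.525
z = 3.525 - 1 = 2.525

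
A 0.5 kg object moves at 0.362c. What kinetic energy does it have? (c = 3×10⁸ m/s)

γ = 1/√(1 - 0.362²) = 1.07276
γ - 1 = 0.07276
KE = (γ-1)mc² = 0.07276 × 0.5 × (3×10⁸)² = 3.274×10¹⁵ J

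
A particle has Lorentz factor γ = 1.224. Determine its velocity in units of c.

From γ = 1/√(1 - v²/c²):
1/γ² = 1/1.224² = 0.6675
v²/c² = 1 - 0.6675 = 0.3325
v/c = √(0.3325) = 0.5766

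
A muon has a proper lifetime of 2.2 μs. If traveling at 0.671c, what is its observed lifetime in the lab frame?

Proper lifetime τ₀ = 2.2 μs
γ = 1/√(1 - 0.671²) = 1.3487
τ = γτ₀ = 1.3487 × 2.2 μs = 2.967 μs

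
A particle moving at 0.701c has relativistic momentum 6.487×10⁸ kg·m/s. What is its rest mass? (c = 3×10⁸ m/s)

γ = 1/√(1 - 0.701²) = 1.402
v = 0.701 × 3×10⁸ = 2.103×10⁸ m/s
m = p/(γv) = 6.487×10⁸/(1.402 × 2.103×10⁸) = 2.200 kg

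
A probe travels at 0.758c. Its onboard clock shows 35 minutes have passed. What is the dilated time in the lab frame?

Proper time Δt₀ = 35 minutes
γ = 1/√(1 - 0.758²) = 1.533
Δt = γΔt₀ = 1.533 × 35 = 53.66 minutes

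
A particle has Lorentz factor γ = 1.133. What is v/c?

From γ = 1/√(1 - v²/c²):
1/γ² = 1/1.133² = 0.7790
v²/c² = 1 - 0.7790 = 0.2210
v/c = √(0.2210) = 0.4701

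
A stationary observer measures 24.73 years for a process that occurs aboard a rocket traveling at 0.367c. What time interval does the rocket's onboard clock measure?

Dilated time Δt = 24.73 years
γ = 1/√(1 - 0.367²) = 1.075
Δt₀ = Δt/γ = 24.73/1.075 = 23.00 years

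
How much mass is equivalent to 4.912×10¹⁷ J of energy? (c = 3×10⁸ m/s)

From E = mc², we get m = E/c²
c² = (3×10⁸)² = 9×10¹⁶ m²/s²
m = 4.912×10¹⁷ / 9×10¹⁶ = 5.458 kg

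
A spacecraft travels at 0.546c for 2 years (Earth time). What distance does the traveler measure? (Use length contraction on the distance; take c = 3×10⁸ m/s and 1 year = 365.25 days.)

Earth distance: d = v × t = 0.546c × 2 yr = 1.0338×10¹⁶ m
γ = 1.1936
d' = d/γ = 1.0338×10¹⁶/1.1936 = 8.661×10¹⁵ m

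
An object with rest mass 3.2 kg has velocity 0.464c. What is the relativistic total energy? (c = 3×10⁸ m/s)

γ = 1/√(1 - 0.464²) = 1.1289
mc² = 3.2 × (3×10⁸)² = 2.880×10¹⁷ J
E = γmc² = 1.1289 × 2.880×10¹⁷ = 3.251×10¹⁷ J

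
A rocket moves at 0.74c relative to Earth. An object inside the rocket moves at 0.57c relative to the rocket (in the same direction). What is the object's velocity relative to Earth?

u = (u' + v)/(1 + u'v/c²)
Numerator: 0.57 + 0.74 = 1.31
Denominator: 1 + 0.4218 = 1.4218
u = 1.31/1.4218 = 0.9214c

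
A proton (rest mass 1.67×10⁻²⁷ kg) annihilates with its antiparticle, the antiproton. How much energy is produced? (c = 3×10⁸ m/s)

Both particles have the same rest mass, so total mass = 2m
E = 2m·c² = 2 × 1.67×10⁻²⁷ × (3×10⁸)²
= 2 × 1.67×10⁻²⁷ × 9×10¹⁶
= 3.006×10⁻¹⁰ J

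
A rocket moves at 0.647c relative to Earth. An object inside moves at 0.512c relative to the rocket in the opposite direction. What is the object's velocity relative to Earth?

Object's velocity in rocket frame is u' = -0.512c
u = (u' + v)/(1 + u'v/c²) = (v - 0.512)/(1 - 0.512·v/c²)
Numerator: 0.647 - 0.512 = 0.135
Denominator: 1 - 0.331264 = 0.668736
u = 0.135/0.668736 = 0.2019c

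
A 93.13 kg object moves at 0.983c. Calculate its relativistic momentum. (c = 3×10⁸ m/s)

γ = 1/√(1 - 0.983²) = 5.446
v = 0.983 × 3×10⁸ = 2.949×10⁸ m/s
p = γmv = 5.446 × 93.13 × 2.949×10⁸ = 1.496×10¹¹ kg·m/s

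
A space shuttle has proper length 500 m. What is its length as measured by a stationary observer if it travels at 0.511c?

Proper length L₀ = 500 m
γ = 1/√(1 - 0.511²) = 1.1634
L = L₀/γ = 500/1.1634 = 429.8 m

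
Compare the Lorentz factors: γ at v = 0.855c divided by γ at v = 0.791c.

γ₁ = 1/√(1 - 0.855²) = 1.928
γ₂ = 1/√(1 - 0.791²) = 1.634
γ₁/γ₂ = 1.928/1.634 = 1.180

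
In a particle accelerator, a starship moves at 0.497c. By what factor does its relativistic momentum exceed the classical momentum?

p_rel = γmv, p_class = mv
Ratio = γ = 1/√(1 - 0.497²)
= 1/√(0.752991) = 1.152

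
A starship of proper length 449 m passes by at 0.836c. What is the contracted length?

Proper length L₀ = 449 m
γ = 1/√(1 - 0.836²) = 1.822
L = L₀/γ = 449/1.822 = 246.4 m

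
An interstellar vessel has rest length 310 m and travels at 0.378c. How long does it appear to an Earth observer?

Proper length L₀ = 310 m
γ = 1/√(1 - 0.378²) = 1.080
L = L₀/γ = 310/1.080 = 287.0 m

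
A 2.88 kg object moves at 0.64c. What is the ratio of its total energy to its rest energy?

E = γmc², E₀ = mc²
E/E₀ = γ = 1/√(1 - 0.64²) = 1.301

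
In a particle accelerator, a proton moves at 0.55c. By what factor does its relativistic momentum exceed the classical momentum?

p_rel = γmv, p_class = mv
Ratio = γ = 1/√(1 - 0.55²)
= 1/√(0.6975) = 1.197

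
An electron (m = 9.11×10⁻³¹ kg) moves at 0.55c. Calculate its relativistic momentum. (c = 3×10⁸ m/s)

γ = 1/√(1 - 0.55²) = 1.1974
v = 0.55 × 3×10⁸ = 1.650×10⁸ m/s
p = γmv = 1.1974 × 9.11×10⁻³¹ × 1.650×10⁸ = 1.800×10⁻²² kg·m/s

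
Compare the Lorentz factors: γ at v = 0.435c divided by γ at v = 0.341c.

γ₁ = 1/√(1 - 0.435²) = 1.111
γ₂ = 1/√(1 - 0.341²) = 1.064
γ₁/γ₂ = 1.111/1.064 = 1.044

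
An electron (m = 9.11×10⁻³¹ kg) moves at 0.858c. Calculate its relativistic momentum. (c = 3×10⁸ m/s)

γ = 1/√(1 - 0.858²) = 1.9469
v = 0.858 × 3×10⁸ = 2.574×10⁸ m/s
p = γmv = 1.9469 × 9.11×10⁻³¹ × 2.574×10⁸ = 4.565×10⁻²² kg·m/s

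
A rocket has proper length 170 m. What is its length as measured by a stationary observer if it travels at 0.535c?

Proper length L₀ = 170 m
γ = 1/√(1 - 0.535²) = 1.184
L = L₀/γ = 170/1.184 = 143.6 m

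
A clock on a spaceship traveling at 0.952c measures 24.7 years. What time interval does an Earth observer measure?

Proper time Δt₀ = 24.7 years
γ = 1/√(1 - 0.952²) = 3.267
Δt = γΔt₀ = 3.267 × 24.7 = 80.69 years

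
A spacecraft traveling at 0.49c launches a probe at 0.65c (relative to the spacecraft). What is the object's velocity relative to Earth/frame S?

u = (u' + v)/(1 + u'v/c²)
Numerator: 0.65 + 0.49 = 1.14
Denominator: 1 + 0.3185 = 1.3185
u = 1.14/1.3185 = 0.8646c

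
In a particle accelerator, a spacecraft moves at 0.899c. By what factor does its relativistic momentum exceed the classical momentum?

p_rel = γmv, p_class = mv
Ratio = γ = 1/√(1 - 0.899²)
= 1/√(0.191799) = 2.283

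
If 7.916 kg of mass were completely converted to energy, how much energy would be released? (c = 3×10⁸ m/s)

Using E = mc²:
c² = (3×10⁸)² = 9×10¹⁶ m²/s²
E = 7.916 × 9×10¹⁶ = 7.124×10¹⁷ J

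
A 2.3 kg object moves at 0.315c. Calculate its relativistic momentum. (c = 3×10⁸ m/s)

γ = 1/√(1 - 0.315²) = 1.0536
v = 0.315 × 3×10⁸ = 9.450×10⁷ m/s
p = γmv = 1.0536 × 2.3 × 9.450×10⁷ = 2.290×10⁸ kg·m/s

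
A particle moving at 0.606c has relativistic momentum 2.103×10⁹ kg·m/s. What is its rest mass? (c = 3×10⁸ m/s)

γ = 1/√(1 - 0.606²) = 1.2571
v = 0.606 × 3×10⁸ = 1.818×10⁸ m/s
m = p/(γv) = 2.103×10⁹/(1.2571 × 1.818×10⁸) = 9.202 kg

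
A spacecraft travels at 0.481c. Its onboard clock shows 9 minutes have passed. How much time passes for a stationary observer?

Proper time Δt₀ = 9 minutes
γ = 1/√(1 - 0.481²) = 1.141
Δt = γΔt₀ = 1.141 × 9 = 10.27 minutes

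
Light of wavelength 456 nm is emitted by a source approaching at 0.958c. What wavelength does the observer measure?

β = 0.958
Wavelength Doppler factor = √(0.042/1.958) = √(0.02145) = 0.14646
λ_obs = 456 × 0.14646 = 66.79 nm (blueshift)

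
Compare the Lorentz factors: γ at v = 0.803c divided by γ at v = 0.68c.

γ₁ = 1/√(1 - 0.803²) = 1.678
γ₂ = 1/√(1 - 0.68²) = 1.364
γ₁/γ₂ = 1.678/1.364 = 1.230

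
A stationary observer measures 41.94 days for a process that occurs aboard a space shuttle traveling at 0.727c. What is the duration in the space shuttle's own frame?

Dilated time Δt = 41.94 days
γ = 1/√(1 - 0.727²) = 1.456
Δt₀ = Δt/γ = 41.94/1.456 = 28.80 days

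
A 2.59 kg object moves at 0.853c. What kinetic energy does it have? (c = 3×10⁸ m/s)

γ = 1/√(1 - 0.853²) = 1.916
γ - 1 = 0.9160
KE = (γ-1)mc² = 0.9160 × 2.59 × (3×10⁸)² = 2.135×10¹⁷ J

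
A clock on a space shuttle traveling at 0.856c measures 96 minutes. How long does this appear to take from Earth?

Proper time Δt₀ = 96 minutes
γ = 1/√(1 - 0.856²) = 1.934
Δt = γΔt₀ = 1.934 × 96 = 185.7 minutes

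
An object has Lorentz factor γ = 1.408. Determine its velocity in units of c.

From γ = 1/√(1 - v²/c²):
1/γ² = 1/1.408² = 0.5044
v²/c² = 1 - 0.5044 = 0.4956
v/c = √(0.4956) = 0.7040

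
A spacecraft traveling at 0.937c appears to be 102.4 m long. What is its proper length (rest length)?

Contracted length L = 102.4 m
γ = 1/√(1 - 0.937²) = 2.8626
L₀ = γL = 2.8626 × 102.4 = 293.1 m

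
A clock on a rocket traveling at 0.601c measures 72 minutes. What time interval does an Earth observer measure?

Proper time Δt₀ = 72 minutes
γ = 1/√(1 - 0.601²) = 1.25117
Δt = γΔt₀ = 1.25117 × 72 = 90.08 minutes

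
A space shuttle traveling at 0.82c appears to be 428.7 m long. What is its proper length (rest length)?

Contracted length L = 428.7 m
γ = 1/√(1 - 0.82²) = 1.7471
L₀ = γL = 1.7471 × 428.7 = 749.0 m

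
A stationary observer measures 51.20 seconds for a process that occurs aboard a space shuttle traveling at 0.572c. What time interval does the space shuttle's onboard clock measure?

Dilated time Δt = 51.20 seconds
γ = 1/√(1 - 0.572²) = 1.219
Δt₀ = Δt/γ = 51.20/1.219 = 42.00 seconds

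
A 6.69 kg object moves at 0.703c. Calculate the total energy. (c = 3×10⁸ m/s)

γ = 1/√(1 - 0.703²) = 1.406
mc² = 6.69 × (3×10⁸)² = 6.021×10¹⁷ J
E = γmc² = 1.406 × 6.021×10¹⁷ = 8.466×10¹⁷ J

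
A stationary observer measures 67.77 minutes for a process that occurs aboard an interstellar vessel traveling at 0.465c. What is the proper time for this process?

Dilated time Δt = 67.77 minutes
γ = 1/√(1 - 0.465²) = 1.1295
Δt₀ = Δt/γ = 67.77/1.1295 = 60.00 minutes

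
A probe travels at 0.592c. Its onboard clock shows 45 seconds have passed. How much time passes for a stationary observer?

Proper time Δt₀ = 45 seconds
γ = 1/√(1 - 0.592²) = 1.2408
Δt = γΔt₀ = 1.2408 × 45 = 55.84 seconds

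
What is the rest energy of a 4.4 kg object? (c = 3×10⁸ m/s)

c² = (3×10⁸)² = 9.000×10¹⁶ m²/s²
E₀ = mc² = 4.4 × 9.000×10¹⁶ = 3.960×10¹⁷ J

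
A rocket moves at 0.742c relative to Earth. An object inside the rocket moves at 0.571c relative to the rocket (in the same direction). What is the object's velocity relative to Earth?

u = (u' + v)/(1 + u'v/c²)
Numerator: 0.571 + 0.742 = 1.313
Denominator: 1 + 0.423682 = 1.423682
u = 1.313/1.423682 = 0.9223c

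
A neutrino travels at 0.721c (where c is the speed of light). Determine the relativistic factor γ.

v/c = 0.721, so (v/c)² = 0.519841
1 - (v/c)² = 0.480159
γ = 1/√(0.480159) = 1.443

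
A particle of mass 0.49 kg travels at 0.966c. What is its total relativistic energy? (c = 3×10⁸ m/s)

γ = 1/√(1 - 0.966²) = 3.868
mc² = 0.49 × (3×10⁸)² = 4.410×10¹⁶ J
E = γmc² = 3.868 × 4.410×10¹⁶ = 1.706×10¹⁷ J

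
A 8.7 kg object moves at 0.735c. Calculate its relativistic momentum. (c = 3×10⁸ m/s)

γ = 1/√(1 - 0.735²) = 1.4748
v = 0.735 × 3×10⁸ = 2.205×10⁸ m/s
p = γmv = 1.4748 × 8.7 × 2.205×10⁸ = 2.829×10⁹ kg·m/s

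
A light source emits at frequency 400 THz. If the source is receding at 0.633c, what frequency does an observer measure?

β = v/c = 0.633
(1-β)/(1+β) = 0.367/1.633 = 0.22474
Doppler factor = √(0.22474) = 0.4741
f_obs = 400 × 0.4741 = 189.6 THz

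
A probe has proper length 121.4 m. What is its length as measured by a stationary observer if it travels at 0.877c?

Proper length L₀ = 121.4 m
γ = 1/√(1 - 0.877²) = 2.0812
L = L₀/γ = 121.4/2.0812 = 58.33 m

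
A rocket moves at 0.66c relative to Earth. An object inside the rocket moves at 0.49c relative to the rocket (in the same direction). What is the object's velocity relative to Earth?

u = (u' + v)/(1 + u'v/c²)
Numerator: 0.49 + 0.66 = 1.15
Denominator: 1 + 0.3234 = 1.3234
u = 1.15/1.3234 = 0.8690c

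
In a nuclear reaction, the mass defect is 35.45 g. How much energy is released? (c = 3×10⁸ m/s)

Convert mass defect: Δm = 35.45 g = 0.03545 kg
E = Δm·c² = 0.03545 × (3×10⁸)²
= 0.03545 × 9×10¹⁶ = 3.191×10¹⁵ J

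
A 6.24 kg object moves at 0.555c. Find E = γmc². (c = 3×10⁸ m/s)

γ = 1/√(1 - 0.555²) = 1.2021
mc² = 6.24 × (3×10⁸)² = 5.616×10¹⁷ J
E = γmc² = 1.2021 × 5.616×10¹⁷ = 6.751×10¹⁷ J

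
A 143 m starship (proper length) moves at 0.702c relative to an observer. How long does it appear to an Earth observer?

Proper length L₀ = 143 m
γ = 1/√(1 - 0.702²) = 1.4041
L = L₀/γ = 143/1.4041 = 101.8 m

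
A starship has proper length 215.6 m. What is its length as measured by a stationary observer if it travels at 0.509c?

Proper length L₀ = 215.6 m
γ = 1/√(1 - 0.509²) = 1.1618
L = L₀/γ = 215.6/1.1618 = 185.6 m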